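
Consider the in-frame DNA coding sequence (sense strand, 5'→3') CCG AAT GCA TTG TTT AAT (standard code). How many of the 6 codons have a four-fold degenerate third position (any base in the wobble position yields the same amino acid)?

Codon 1 CCG (Pro): third position 4-fold.
Codon 2 AAT (Asn): third position 2-fold.
Codon 3 GCA (Ala): third position 4-fold.
Codon 4 TTG (Leu): third position 2-fold.
Codon 5 TTT (Phe): third position 2-fold.
Codon 6 AAT (Asn): third position 2-fold.
Four-fold degenerate third positions: 2.

2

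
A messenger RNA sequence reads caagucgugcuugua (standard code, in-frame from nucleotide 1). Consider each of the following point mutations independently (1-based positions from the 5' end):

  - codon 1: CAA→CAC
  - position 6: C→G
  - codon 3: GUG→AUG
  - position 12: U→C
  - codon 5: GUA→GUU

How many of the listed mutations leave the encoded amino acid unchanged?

Codon 1: CAA (Gln) → CAC (His) — missense.
Codon 2: GUC (Val) → GUG (Val) — synonymous.
Codon 3: GUG (Val) → AUG (Met) — missense.
Codon 4: CUU (Leu) → CUC (Leu) — synonymous.
Codon 5: GUA (Val) → GUU (Val) — synonymous.
Synonymous: 3 of 5.

3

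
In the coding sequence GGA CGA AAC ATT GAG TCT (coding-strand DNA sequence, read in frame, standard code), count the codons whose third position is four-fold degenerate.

3

Codon 1 GGA (Gly): third position 4-fold.
Codon 2 CGA (Arg): third position 4-fold.
Codon 3 AAC (Asn): third position 2-fold.
Codon 4 ATT (Ile): third position 3-fold.
Codon 5 GAG (Glu): third position 2-fold.
Codon 6 TCT (Ser): third position 4-fold.
Four-fold degenerate third positions: 3.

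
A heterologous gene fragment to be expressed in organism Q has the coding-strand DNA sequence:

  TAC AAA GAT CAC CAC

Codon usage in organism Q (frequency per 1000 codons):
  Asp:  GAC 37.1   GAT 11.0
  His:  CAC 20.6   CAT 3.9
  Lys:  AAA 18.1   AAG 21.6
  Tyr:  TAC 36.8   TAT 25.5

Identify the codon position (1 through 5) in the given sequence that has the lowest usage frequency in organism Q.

Codon 1 TAC (Tyr): 36.8 per 1000.
Codon 2 AAA (Lys): 18.1 per 1000.
Codon 3 GAT (Asp): 11.0 per 1000.
Codon 4 CAC (His): 20.6 per 1000.
Codon 5 CAC (His): 20.6 per 1000.
Lowest frequency is 11.0 at codon 3.

3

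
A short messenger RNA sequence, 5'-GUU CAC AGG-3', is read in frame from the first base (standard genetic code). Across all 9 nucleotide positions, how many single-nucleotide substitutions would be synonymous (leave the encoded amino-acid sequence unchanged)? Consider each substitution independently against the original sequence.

Codon 1 (GUU, Val): 3 synonymous substitutions.
Codon 2 (CAC, His): 1 synonymous substitution.
Codon 3 (AGG, Arg): 2 synonymous substitutions.
Total: 3 + 1 + 2 = 6.

6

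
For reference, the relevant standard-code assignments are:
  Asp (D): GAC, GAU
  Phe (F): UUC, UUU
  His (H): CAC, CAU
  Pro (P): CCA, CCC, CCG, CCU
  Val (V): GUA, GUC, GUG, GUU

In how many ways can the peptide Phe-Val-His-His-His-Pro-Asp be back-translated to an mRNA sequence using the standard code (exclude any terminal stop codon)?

Phe: 2 codons.
Val: 4 codons.
His: 2 codons.
His: 2 codons.
His: 2 codons.
Pro: 4 codons.
Asp: 2 codons.
2 × 4 × 2 × 2 × 2 × 4 × 2 = 512.

512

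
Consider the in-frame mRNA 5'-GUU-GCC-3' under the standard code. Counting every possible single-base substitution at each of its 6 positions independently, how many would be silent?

6

Codon 1 (GUU, Val): 3 synonymous substitutions.
Codon 2 (GCC, Ala): 3 synonymous substitutions.
Total: 3 + 3 = 6.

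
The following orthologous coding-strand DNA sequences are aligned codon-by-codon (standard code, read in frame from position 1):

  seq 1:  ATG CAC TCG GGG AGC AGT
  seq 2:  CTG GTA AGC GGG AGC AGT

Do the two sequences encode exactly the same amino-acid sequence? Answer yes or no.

no

Codon 1: ATG Met / CTG Leu — nonsynonymous.
Codon 2: CAC His / GTA Val — nonsynonymous.
Codon 3: TCG Ser / AGC Ser — synonymous.
Codon 4: GGG Gly / GGG Gly — identical.
Codon 5: AGC Ser / AGC Ser — identical.
Codon 6: AGT Ser / AGT Ser — identical.
Nonsynonymous differences: 2 → different protein.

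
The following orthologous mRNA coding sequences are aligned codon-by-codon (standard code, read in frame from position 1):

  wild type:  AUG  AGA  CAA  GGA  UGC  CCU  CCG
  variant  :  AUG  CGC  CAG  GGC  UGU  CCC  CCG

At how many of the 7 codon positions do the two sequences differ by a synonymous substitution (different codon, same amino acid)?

5

Codon 1: AUG Met / AUG Met — identical.
Codon 2: AGA Arg / CGC Arg — synonymous.
Codon 3: CAA Gln / CAG Gln — synonymous.
Codon 4: GGA Gly / GGC Gly — synonymous.
Codon 5: UGC Cys / UGU Cys — synonymous.
Codon 6: CCU Pro / CCC Pro — synonymous.
Codon 7: CCG Pro / CCG Pro — identical.
Synonymous differences: 5.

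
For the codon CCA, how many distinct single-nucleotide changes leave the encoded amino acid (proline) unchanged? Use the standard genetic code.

Position 1: none → 0 synonymous.
Position 2: none → 0 synonymous.
Position 3: CCT, CCC, CCG → 3 synonymous.
Total: 0 + 0 + 3 = 3.

3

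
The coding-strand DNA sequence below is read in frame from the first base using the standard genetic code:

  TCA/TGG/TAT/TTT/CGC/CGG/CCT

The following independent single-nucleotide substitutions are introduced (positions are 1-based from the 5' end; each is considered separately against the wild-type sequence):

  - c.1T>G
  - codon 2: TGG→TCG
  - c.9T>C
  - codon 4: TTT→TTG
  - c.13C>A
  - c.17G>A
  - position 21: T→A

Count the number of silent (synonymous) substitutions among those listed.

Codon 1: TCA (Ser) → GCA (Ala) — missense.
Codon 2: TGG (Trp) → TCG (Ser) — missense.
Codon 3: TAT (Tyr) → TAC (Tyr) — synonymous.
Codon 4: TTT (Phe) → TTG (Leu) — missense.
Codon 5: CGC (Arg) → AGC (Ser) — missense.
Codon 6: CGG (Arg) → CAG (Gln) — missense.
Codon 7: CCT (Pro) → CCA (Pro) — synonymous.
Synonymous: 2 of 7.

2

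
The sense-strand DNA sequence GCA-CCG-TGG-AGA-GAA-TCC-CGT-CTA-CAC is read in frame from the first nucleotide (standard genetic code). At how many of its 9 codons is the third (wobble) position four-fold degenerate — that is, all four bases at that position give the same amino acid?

5

Codon 1 GCA (Ala): third position 4-fold.
Codon 2 CCG (Pro): third position 4-fold.
Codon 3 TGG (Trp): third position 1-fold.
Codon 4 AGA (Arg): third position 2-fold.
Codon 5 GAA (Glu): third position 2-fold.
Codon 6 TCC (Ser): third position 4-fold.
Codon 7 CGT (Arg): third position 4-fold.
Codon 8 CTA (Leu): third position 4-fold.
Codon 9 CAC (His): third position 2-fold.
Four-fold degenerate third positions: 5.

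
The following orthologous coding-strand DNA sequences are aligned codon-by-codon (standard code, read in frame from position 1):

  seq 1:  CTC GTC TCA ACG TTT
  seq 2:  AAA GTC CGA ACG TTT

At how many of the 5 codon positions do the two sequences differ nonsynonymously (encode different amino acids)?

2

Codon 1: CTC Leu / AAA Lys — nonsynonymous.
Codon 2: GTC Val / GTC Val — identical.
Codon 3: TCA Ser / CGA Arg — nonsynonymous.
Codon 4: ACG Thr / ACG Thr — identical.
Codon 5: TTT Phe / TTT Phe — identical.
Nonsynonymous differences: 2.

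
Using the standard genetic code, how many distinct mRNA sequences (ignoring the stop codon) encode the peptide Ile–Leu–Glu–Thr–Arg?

Ile: 3 codons.
Leu: 6 codons.
Glu: 2 codons.
Thr: 4 codons.
Arg: 6 codons.
3 × 6 × 2 × 4 × 6 = 864.

864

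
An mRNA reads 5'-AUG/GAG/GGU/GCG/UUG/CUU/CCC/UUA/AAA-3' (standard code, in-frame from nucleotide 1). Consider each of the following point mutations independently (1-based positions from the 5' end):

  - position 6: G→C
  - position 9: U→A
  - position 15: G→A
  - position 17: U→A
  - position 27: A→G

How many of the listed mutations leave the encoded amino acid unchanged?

Codon 2: GAG (Glu) → GAC (Asp) — missense.
Codon 3: GGU (Gly) → GGA (Gly) — synonymous.
Codon 5: UUG (Leu) → UUA (Leu) — synonymous.
Codon 6: CUU (Leu) → CAU (His) — missense.
Codon 9: AAA (Lys) → AAG (Lys) — synonymous.
Synonymous: 3 of 5.

3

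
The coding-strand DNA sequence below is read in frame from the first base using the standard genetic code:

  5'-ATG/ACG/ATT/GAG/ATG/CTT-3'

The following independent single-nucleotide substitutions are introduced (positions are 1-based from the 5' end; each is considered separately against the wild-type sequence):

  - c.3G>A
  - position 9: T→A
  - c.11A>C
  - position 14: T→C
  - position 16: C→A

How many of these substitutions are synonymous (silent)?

Codon 1: ATG (Met) → ATA (Ile) — missense.
Codon 3: ATT (Ile) → ATA (Ile) — synonymous.
Codon 4: GAG (Glu) → GCG (Ala) — missense.
Codon 5: ATG (Met) → ACG (Thr) — missense.
Codon 6: CTT (Leu) → ATT (Ile) — missense.
Synonymous: 1 of 5.

1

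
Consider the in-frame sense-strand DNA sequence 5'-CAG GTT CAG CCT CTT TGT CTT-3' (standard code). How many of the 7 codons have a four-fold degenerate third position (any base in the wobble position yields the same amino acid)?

Codon 1 CAG (Gln): third position 2-fold.
Codon 2 GTT (Val): third position 4-fold.
Codon 3 CAG (Gln): third position 2-fold.
Codon 4 CCT (Pro): third position 4-fold.
Codon 5 CTT (Leu): third position 4-fold.
Codon 6 TGT (Cys): third position 2-fold.
Codon 7 CTT (Leu): third position 4-fold.
Four-fold degenerate third positions: 4.

4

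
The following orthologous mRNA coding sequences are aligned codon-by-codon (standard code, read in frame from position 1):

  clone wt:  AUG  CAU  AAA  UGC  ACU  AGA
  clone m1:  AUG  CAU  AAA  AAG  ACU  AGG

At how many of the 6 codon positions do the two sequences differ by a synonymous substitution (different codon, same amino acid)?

1

Codon 1: AUG Met / AUG Met — identical.
Codon 2: CAU His / CAU His — identical.
Codon 3: AAA Lys / AAA Lys — identical.
Codon 4: UGC Cys / AAG Lys — nonsynonymous.
Codon 5: ACU Thr / ACU Thr — identical.
Codon 6: AGA Arg / AGG Arg — synonymous.
Synonymous differences: 1.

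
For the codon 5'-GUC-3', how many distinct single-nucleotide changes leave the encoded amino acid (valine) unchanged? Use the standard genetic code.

3

Position 1: none → 0 synonymous.
Position 2: none → 0 synonymous.
Position 3: GUU, GUA, GUG → 3 synonymous.
Total: 0 + 0 + 3 = 3.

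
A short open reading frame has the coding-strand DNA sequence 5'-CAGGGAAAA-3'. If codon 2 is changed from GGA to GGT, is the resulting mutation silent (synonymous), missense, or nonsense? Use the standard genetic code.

silent

Position 6 falls in codon 2: GGA → Gly.
After the substitution the codon is GGT → Gly.
Both encode Gly, so the change is synonymous.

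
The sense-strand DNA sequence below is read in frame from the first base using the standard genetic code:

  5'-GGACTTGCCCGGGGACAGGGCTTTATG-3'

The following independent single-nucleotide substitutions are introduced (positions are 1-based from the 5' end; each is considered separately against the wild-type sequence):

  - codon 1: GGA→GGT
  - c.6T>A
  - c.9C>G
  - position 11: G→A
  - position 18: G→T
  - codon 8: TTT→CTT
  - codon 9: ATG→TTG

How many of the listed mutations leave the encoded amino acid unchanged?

3

Codon 1: GGA (Gly) → GGT (Gly) — synonymous.
Codon 2: CTT (Leu) → CTA (Leu) — synonymous.
Codon 3: GCC (Ala) → GCG (Ala) — synonymous.
Codon 4: CGG (Arg) → CAG (Gln) — missense.
Codon 6: CAG (Gln) → CAT (His) — missense.
Codon 8: TTT (Phe) → CTT (Leu) — missense.
Codon 9: ATG (Met) → TTG (Leu) — missense.
Synonymous: 3 of 7.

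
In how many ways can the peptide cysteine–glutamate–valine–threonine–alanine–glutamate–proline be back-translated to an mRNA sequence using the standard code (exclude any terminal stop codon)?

2048

Cys: 2 codons.
Glu: 2 codons.
Val: 4 codons.
Thr: 4 codons.
Ala: 4 codons.
Glu: 2 codons.
Pro: 4 codons.
2 × 2 × 4 × 4 × 4 × 2 × 4 = 2048.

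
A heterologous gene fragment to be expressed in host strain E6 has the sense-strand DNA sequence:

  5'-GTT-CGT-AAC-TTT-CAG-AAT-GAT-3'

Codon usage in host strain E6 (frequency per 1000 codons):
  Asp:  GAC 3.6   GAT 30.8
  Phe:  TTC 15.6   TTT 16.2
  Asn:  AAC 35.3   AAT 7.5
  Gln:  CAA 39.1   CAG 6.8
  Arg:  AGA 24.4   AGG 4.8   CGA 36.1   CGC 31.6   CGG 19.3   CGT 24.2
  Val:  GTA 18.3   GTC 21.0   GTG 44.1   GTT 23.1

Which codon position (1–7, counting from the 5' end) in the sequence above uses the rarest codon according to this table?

5

Codon 1 GTT (Val): 23.1 per 1000.
Codon 2 CGT (Arg): 24.2 per 1000.
Codon 3 AAC (Asn): 35.3 per 1000.
Codon 4 TTT (Phe): 16.2 per 1000.
Codon 5 CAG (Gln): 6.8 per 1000.
Codon 6 AAT (Asn): 7.5 per 1000.
Codon 7 GAT (Asp): 30.8 per 1000.
Lowest frequency is 6.8 at codon 5.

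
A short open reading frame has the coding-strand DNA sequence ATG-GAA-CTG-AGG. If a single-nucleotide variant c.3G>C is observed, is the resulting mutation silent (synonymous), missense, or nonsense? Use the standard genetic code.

missense

Position 3 falls in codon 1: ATG → Met.
After the substitution the codon is ATC → Ile.
Met ≠ Ile, so this is a missense mutation.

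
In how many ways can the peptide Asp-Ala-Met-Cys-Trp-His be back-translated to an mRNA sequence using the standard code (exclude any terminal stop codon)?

Asp: 2 codons.
Ala: 4 codons.
Met: 1 codon.
Cys: 2 codons.
Trp: 1 codon.
His: 2 codons.
2 × 4 × 1 × 2 × 1 × 2 = 32.

32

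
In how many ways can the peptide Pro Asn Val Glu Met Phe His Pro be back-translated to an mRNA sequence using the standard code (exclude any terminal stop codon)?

1024

Pro: 4 codons.
Asn: 2 codons.
Val: 4 codons.
Glu: 2 codons.
Met: 1 codon.
Phe: 2 codons.
His: 2 codons.
Pro: 4 codons.
4 × 2 × 4 × 2 × 1 × 2 × 2 × 4 = 1024.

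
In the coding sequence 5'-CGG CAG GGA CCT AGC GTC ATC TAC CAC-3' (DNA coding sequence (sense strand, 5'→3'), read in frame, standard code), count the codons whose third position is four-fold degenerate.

4

Codon 1 CGG (Arg): third position 4-fold.
Codon 2 CAG (Gln): third position 2-fold.
Codon 3 GGA (Gly): third position 4-fold.
Codon 4 CCT (Pro): third position 4-fold.
Codon 5 AGC (Ser): third position 2-fold.
Codon 6 GTC (Val): third position 4-fold.
Codon 7 ATC (Ile): third position 3-fold.
Codon 8 TAC (Tyr): third position 2-fold.
Codon 9 CAC (His): third position 2-fold.
Four-fold degenerate third positions: 4.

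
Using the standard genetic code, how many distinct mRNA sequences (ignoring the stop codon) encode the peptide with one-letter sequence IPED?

Ile: 3 codons.
Pro: 4 codons.
Glu: 2 codons.
Asp: 2 codons.
3 × 4 × 2 × 2 = 48.

48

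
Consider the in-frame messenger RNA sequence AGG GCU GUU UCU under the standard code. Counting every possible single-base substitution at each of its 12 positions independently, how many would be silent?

11

Codon 1 (AGG, Arg): 2 synonymous substitutions.
Codon 2 (GCU, Ala): 3 synonymous substitutions.
Codon 3 (GUU, Val): 3 synonymous substitutions.
Codon 4 (UCU, Ser): 3 synonymous substitutions.
Total: 2 + 3 + 3 + 3 = 11.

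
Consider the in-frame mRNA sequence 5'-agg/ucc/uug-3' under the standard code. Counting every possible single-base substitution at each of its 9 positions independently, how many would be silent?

7

Codon 1 (AGG, Arg): 2 synonymous substitutions.
Codon 2 (UCC, Ser): 3 synonymous substitutions.
Codon 3 (UUG, Leu): 2 synonymous substitutions.
Total: 2 + 3 + 2 = 7.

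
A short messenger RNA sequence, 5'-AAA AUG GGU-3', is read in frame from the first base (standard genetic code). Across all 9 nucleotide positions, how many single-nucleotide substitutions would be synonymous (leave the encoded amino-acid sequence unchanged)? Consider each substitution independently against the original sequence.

Codon 1 (AAA, Lys): 1 synonymous substitution.
Codon 2 (AUG, Met): 0 synonymous substitutions.
Codon 3 (GGU, Gly): 3 synonymous substitutions.
Total: 1 + 0 + 3 = 4.

4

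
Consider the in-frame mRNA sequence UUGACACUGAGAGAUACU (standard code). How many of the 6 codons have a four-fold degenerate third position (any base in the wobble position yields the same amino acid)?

3

Codon 1 UUG (Leu): third position 2-fold.
Codon 2 ACA (Thr): third position 4-fold.
Codon 3 CUG (Leu): third position 4-fold.
Codon 4 AGA (Arg): third position 2-fold.
Codon 5 GAU (Asp): third position 2-fold.
Codon 6 ACU (Thr): third position 4-fold.
Four-fold degenerate third positions: 3.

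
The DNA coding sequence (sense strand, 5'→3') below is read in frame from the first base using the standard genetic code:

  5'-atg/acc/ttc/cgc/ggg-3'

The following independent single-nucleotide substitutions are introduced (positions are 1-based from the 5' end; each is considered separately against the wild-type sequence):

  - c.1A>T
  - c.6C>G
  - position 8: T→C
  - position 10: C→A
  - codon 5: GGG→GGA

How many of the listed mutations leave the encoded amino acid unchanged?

2

Codon 1: ATG (Met) → TTG (Leu) — missense.
Codon 2: ACC (Thr) → ACG (Thr) — synonymous.
Codon 3: TTC (Phe) → TCC (Ser) — missense.
Codon 4: CGC (Arg) → AGC (Ser) — missense.
Codon 5: GGG (Gly) → GGA (Gly) — synonymous.
Synonymous: 2 of 5.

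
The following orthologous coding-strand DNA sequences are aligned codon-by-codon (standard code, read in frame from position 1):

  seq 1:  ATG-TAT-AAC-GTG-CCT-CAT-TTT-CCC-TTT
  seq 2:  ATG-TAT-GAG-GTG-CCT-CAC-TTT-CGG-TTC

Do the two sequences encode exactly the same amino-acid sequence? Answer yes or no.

no

Codon 1: ATG Met / ATG Met — identical.
Codon 2: TAT Tyr / TAT Tyr — identical.
Codon 3: AAC Asn / GAG Glu — nonsynonymous.
Codon 4: GTG Val / GTG Val — identical.
Codon 5: CCT Pro / CCT Pro — identical.
Codon 6: CAT His / CAC His — synonymous.
Codon 7: TTT Phe / TTT Phe — identical.
Codon 8: CCC Pro / CGG Arg — nonsynonymous.
Codon 9: TTT Phe / TTC Phe — synonymous.
Nonsynonymous differences: 2 → different protein.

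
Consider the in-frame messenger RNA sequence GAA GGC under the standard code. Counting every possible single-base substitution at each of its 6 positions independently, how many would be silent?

4

Codon 1 (GAA, Glu): 1 synonymous substitution.
Codon 2 (GGC, Gly): 3 synonymous substitutions.
Total: 1 + 3 = 4.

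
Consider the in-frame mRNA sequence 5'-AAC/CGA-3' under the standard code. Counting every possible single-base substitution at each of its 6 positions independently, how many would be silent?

5

Codon 1 (AAC, Asn): 1 synonymous substitution.
Codon 2 (CGA, Arg): 4 synonymous substitutions.
Total: 1 + 4 = 5.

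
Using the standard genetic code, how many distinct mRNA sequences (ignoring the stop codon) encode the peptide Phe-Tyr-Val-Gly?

64

Phe: 2 codons.
Tyr: 2 codons.
Val: 4 codons.
Gly: 4 codons.
2 × 2 × 4 × 4 = 64.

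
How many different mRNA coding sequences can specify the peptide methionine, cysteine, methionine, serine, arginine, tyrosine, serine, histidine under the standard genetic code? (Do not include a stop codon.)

1728

Met: 1 codon.
Cys: 2 codons.
Met: 1 codon.
Ser: 6 codons.
Arg: 6 codons.
Tyr: 2 codons.
Ser: 6 codons.
His: 2 codons.
1 × 2 × 1 × 6 × 6 × 2 × 6 × 2 = 1728.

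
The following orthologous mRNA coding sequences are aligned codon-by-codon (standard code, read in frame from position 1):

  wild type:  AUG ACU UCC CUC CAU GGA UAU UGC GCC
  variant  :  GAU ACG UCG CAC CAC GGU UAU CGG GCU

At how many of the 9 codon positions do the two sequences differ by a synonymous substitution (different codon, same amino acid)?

5

Codon 1: AUG Met / GAU Asp — nonsynonymous.
Codon 2: ACU Thr / ACG Thr — synonymous.
Codon 3: UCC Ser / UCG Ser — synonymous.
Codon 4: CUC Leu / CAC His — nonsynonymous.
Codon 5: CAU His / CAC His — synonymous.
Codon 6: GGA Gly / GGU Gly — synonymous.
Codon 7: UAU Tyr / UAU Tyr — identical.
Codon 8: UGC Cys / CGG Arg — nonsynonymous.
Codon 9: GCC Ala / GCU Ala — synonymous.
Synonymous differences: 5.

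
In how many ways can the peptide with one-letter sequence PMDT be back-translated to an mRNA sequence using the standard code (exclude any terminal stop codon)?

Pro: 4 codons.
Met: 1 codon.
Asp: 2 codons.
Thr: 4 codons.
4 × 1 × 2 × 4 = 32.

32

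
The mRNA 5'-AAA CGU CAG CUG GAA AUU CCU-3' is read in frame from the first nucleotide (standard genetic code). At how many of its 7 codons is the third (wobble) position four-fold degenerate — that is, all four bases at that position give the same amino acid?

3

Codon 1 AAA (Lys): third position 2-fold.
Codon 2 CGU (Arg): third position 4-fold.
Codon 3 CAG (Gln): third position 2-fold.
Codon 4 CUG (Leu): third position 4-fold.
Codon 5 GAA (Glu): third position 2-fold.
Codon 6 AUU (Ile): third position 3-fold.
Codon 7 CCU (Pro): third position 4-fold.
Four-fold degenerate third positions: 3.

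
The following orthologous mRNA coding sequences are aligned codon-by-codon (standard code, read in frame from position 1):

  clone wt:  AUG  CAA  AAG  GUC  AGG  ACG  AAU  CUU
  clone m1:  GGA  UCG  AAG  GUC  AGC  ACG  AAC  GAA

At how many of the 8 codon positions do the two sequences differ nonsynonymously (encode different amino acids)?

Codon 1: AUG Met / GGA Gly — nonsynonymous.
Codon 2: CAA Gln / UCG Ser — nonsynonymous.
Codon 3: AAG Lys / AAG Lys — identical.
Codon 4: GUC Val / GUC Val — identical.
Codon 5: AGG Arg / AGC Ser — nonsynonymous.
Codon 6: ACG Thr / ACG Thr — identical.
Codon 7: AAU Asn / AAC Asn — synonymous.
Codon 8: CUU Leu / GAA Glu — nonsynonymous.
Nonsynonymous differences: 4.

4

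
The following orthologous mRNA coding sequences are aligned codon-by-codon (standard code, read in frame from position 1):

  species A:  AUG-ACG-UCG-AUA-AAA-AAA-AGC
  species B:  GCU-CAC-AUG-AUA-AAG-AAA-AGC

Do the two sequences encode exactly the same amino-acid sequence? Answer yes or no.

Codon 1: AUG Met / GCU Ala — nonsynonymous.
Codon 2: ACG Thr / CAC His — nonsynonymous.
Codon 3: UCG Ser / AUG Met — nonsynonymous.
Codon 4: AUA Ile / AUA Ile — identical.
Codon 5: AAA Lys / AAG Lys — synonymous.
Codon 6: AAA Lys / AAA Lys — identical.
Codon 7: AGC Ser / AGC Ser — identical.
Nonsynonymous differences: 3 → different protein.

no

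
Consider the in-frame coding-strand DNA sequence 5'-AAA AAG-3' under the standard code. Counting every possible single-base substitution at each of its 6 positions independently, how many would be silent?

Codon 1 (AAA, Lys): 1 synonymous substitution.
Codon 2 (AAG, Lys): 1 synonymous substitution.
Total: 1 + 1 = 2.

2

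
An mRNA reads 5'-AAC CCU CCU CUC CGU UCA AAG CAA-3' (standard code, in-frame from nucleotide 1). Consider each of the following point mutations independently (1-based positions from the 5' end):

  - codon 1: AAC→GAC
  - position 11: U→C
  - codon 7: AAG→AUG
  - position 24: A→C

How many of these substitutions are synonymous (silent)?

Codon 1: AAC (Asn) → GAC (Asp) — missense.
Codon 4: CUC (Leu) → CCC (Pro) — missense.
Codon 7: AAG (Lys) → AUG (Met) — missense.
Codon 8: CAA (Gln) → CAC (His) — missense.
Synonymous: 0 of 4.

0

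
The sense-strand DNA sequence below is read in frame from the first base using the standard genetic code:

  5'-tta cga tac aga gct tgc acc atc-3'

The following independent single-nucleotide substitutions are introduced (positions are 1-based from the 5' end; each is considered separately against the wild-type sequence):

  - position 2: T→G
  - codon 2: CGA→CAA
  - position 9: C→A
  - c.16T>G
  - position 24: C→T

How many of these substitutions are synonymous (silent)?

1

Codon 1: TTA (Leu) → TGA (Stop) — nonsense.
Codon 2: CGA (Arg) → CAA (Gln) — missense.
Codon 3: TAC (Tyr) → TAA (Stop) — nonsense.
Codon 6: TGC (Cys) → GGC (Gly) — missense.
Codon 8: ATC (Ile) → ATT (Ile) — synonymous.
Synonymous: 1 of 5.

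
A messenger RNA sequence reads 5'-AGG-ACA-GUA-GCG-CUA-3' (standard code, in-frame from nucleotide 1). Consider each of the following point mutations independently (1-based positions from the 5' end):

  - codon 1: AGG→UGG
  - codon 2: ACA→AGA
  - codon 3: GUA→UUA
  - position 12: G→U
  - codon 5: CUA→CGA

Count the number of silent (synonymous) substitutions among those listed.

Codon 1: AGG (Arg) → UGG (Trp) — missense.
Codon 2: ACA (Thr) → AGA (Arg) — missense.
Codon 3: GUA (Val) → UUA (Leu) — missense.
Codon 4: GCG (Ala) → GCU (Ala) — synonymous.
Codon 5: CUA (Leu) → CGA (Arg) — missense.
Synonymous: 1 of 5.

1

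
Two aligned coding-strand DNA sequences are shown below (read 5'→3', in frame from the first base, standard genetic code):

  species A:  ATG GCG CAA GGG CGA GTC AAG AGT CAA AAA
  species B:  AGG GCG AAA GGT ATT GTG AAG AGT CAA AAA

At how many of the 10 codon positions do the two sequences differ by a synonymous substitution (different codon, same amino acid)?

2

Codon 1: ATG Met / AGG Arg — nonsynonymous.
Codon 2: GCG Ala / GCG Ala — identical.
Codon 3: CAA Gln / AAA Lys — nonsynonymous.
Codon 4: GGG Gly / GGT Gly — synonymous.
Codon 5: CGA Arg / ATT Ile — nonsynonymous.
Codon 6: GTC Val / GTG Val — synonymous.
Codon 7: AAG Lys / AAG Lys — identical.
Codon 8: AGT Ser / AGT Ser — identical.
Codon 9: CAA Gln / CAA Gln — identical.
Codon 10: AAA Lys / AAA Lys — identical.
Synonymous differences: 2.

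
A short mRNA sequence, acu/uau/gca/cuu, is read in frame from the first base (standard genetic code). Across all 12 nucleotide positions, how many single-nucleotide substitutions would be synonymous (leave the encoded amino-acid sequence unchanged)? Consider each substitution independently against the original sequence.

10

Codon 1 (ACU, Thr): 3 synonymous substitutions.
Codon 2 (UAU, Tyr): 1 synonymous substitution.
Codon 3 (GCA, Ala): 3 synonymous substitutions.
Codon 4 (CUU, Leu): 3 synonymous substitutions.
Total: 3 + 1 + 3 + 3 = 10.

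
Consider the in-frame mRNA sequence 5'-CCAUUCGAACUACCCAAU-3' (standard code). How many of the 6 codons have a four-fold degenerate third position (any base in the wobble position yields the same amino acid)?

Codon 1 CCA (Pro): third position 4-fold.
Codon 2 UUC (Phe): third position 2-fold.
Codon 3 GAA (Glu): third position 2-fold.
Codon 4 CUA (Leu): third position 4-fold.
Codon 5 CCC (Pro): third position 4-fold.
Codon 6 AAU (Asn): third position 2-fold.
Four-fold degenerate third positions: 3.

3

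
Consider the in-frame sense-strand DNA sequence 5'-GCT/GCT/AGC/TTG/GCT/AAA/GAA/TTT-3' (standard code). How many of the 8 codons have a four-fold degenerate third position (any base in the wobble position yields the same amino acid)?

Codon 1 GCT (Ala): third position 4-fold.
Codon 2 GCT (Ala): third position 4-fold.
Codon 3 AGC (Ser): third position 2-fold.
Codon 4 TTG (Leu): third position 2-fold.
Codon 5 GCT (Ala): third position 4-fold.
Codon 6 AAA (Lys): third position 2-fold.
Codon 7 GAA (Glu): third position 2-fold.
Codon 8 TTT (Phe): third position 2-fold.
Four-fold degenerate third positions: 3.

3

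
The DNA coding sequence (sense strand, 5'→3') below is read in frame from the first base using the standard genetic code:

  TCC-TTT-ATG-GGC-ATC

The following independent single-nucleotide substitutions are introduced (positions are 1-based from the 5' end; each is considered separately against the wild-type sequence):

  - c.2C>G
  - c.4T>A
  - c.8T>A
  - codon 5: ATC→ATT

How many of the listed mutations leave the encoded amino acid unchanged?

Codon 1: TCC (Ser) → TGC (Cys) — missense.
Codon 2: TTT (Phe) → ATT (Ile) — missense.
Codon 3: ATG (Met) → AAG (Lys) — missense.
Codon 5: ATC (Ile) → ATT (Ile) — synonymous.
Synonymous: 1 of 4.

1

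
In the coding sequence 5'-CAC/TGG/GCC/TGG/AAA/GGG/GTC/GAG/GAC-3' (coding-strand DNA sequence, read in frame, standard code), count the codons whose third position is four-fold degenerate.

3

Codon 1 CAC (His): third position 2-fold.
Codon 2 TGG (Trp): third position 1-fold.
Codon 3 GCC (Ala): third position 4-fold.
Codon 4 TGG (Trp): third position 1-fold.
Codon 5 AAA (Lys): third position 2-fold.
Codon 6 GGG (Gly): third position 4-fold.
Codon 7 GTC (Val): third position 4-fold.
Codon 8 GAG (Glu): third position 2-fold.
Codon 9 GAC (Asp): third position 2-fold.
Four-fold degenerate third positions: 3.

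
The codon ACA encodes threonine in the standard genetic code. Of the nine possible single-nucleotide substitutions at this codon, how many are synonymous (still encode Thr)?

3

Position 1: none → 0 synonymous.
Position 2: none → 0 synonymous.
Position 3: ACU, ACC, ACG → 3 synonymous.
Total: 0 + 0 + 3 = 3.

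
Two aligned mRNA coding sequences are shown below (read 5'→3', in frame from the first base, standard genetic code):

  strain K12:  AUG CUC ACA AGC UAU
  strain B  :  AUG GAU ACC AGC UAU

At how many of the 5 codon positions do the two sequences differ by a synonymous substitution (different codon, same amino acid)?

1

Codon 1: AUG Met / AUG Met — identical.
Codon 2: CUC Leu / GAU Asp — nonsynonymous.
Codon 3: ACA Thr / ACC Thr — synonymous.
Codon 4: AGC Ser / AGC Ser — identical.
Codon 5: UAU Tyr / UAU Tyr — identical.
Synonymous differences: 1.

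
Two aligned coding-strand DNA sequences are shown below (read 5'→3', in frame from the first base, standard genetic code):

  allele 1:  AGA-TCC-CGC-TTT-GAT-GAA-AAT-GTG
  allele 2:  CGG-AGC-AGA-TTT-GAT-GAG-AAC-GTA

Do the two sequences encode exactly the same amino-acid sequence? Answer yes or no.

Codon 1: AGA Arg / CGG Arg — synonymous.
Codon 2: TCC Ser / AGC Ser — synonymous.
Codon 3: CGC Arg / AGA Arg — synonymous.
Codon 4: TTT Phe / TTT Phe — identical.
Codon 5: GAT Asp / GAT Asp — identical.
Codon 6: GAA Glu / GAG Glu — synonymous.
Codon 7: AAT Asn / AAC Asn — synonymous.
Codon 8: GTG Val / GTA Val — synonymous.
Nonsynonymous differences: 0 → same protein.

yes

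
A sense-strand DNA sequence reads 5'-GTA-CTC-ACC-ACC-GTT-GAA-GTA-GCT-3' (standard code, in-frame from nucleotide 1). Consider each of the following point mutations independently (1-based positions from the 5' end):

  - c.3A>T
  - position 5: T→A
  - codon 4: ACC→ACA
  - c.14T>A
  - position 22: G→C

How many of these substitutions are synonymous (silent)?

Codon 1: GTA (Val) → GTT (Val) — synonymous.
Codon 2: CTC (Leu) → CAC (His) — missense.
Codon 4: ACC (Thr) → ACA (Thr) — synonymous.
Codon 5: GTT (Val) → GAT (Asp) — missense.
Codon 8: GCT (Ala) → CCT (Pro) — missense.
Synonymous: 2 of 5.

2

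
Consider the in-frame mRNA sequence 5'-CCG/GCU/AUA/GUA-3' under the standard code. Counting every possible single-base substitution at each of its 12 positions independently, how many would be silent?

11

Codon 1 (CCG, Pro): 3 synonymous substitutions.
Codon 2 (GCU, Ala): 3 synonymous substitutions.
Codon 3 (AUA, Ile): 2 synonymous substitutions.
Codon 4 (GUA, Val): 3 synonymous substitutions.
Total: 3 + 3 + 2 + 3 = 11.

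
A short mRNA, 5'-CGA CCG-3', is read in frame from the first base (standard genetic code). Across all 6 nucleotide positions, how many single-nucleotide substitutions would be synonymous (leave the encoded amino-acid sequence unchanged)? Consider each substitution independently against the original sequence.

Codon 1 (CGA, Arg): 4 synonymous substitutions.
Codon 2 (CCG, Pro): 3 synonymous substitutions.
Total: 4 + 3 = 7.

7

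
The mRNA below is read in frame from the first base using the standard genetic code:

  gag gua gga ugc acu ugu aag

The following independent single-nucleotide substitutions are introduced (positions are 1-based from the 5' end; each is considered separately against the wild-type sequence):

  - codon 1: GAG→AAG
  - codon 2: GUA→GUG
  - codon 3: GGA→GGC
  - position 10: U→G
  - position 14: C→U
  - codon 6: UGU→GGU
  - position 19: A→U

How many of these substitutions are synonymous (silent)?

2

Codon 1: GAG (Glu) → AAG (Lys) — missense.
Codon 2: GUA (Val) → GUG (Val) — synonymous.
Codon 3: GGA (Gly) → GGC (Gly) — synonymous.
Codon 4: UGC (Cys) → GGC (Gly) — missense.
Codon 5: ACU (Thr) → AUU (Ile) — missense.
Codon 6: UGU (Cys) → GGU (Gly) — missense.
Codon 7: AAG (Lys) → UAG (Stop) — nonsense.
Synonymous: 2 of 7.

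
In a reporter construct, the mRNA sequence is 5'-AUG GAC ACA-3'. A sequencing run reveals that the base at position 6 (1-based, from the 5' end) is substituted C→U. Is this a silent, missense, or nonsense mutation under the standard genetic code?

silent

Position 6 falls in codon 2: GAC → Asp.
After the substitution the codon is GAU → Asp.
Both encode Asp, so the change is synonymous.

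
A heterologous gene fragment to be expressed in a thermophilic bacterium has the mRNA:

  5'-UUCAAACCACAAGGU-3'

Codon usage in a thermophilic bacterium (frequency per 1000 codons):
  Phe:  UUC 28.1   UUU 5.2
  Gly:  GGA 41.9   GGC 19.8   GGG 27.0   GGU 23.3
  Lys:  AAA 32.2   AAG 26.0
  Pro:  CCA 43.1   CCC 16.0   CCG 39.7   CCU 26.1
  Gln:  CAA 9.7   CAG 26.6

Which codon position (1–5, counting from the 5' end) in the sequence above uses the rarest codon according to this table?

4

Codon 1 UUC (Phe): 28.1 per 1000.
Codon 2 AAA (Lys): 32.2 per 1000.
Codon 3 CCA (Pro): 43.1 per 1000.
Codon 4 CAA (Gln): 9.7 per 1000.
Codon 5 GGU (Gly): 23.3 per 1000.
Lowest frequency is 9.7 at codon 4.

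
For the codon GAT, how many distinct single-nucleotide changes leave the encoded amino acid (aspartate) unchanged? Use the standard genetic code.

Position 1: none → 0 synonymous.
Position 2: none → 0 synonymous.
Position 3: GAC → 1 synonymous.
Total: 0 + 0 + 1 = 1.

1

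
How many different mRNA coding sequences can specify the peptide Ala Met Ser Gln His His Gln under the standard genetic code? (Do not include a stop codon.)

Ala: 4 codons.
Met: 1 codon.
Ser: 6 codons.
Gln: 2 codons.
His: 2 codons.
His: 2 codons.
Gln: 2 codons.
4 × 1 × 6 × 2 × 2 × 2 × 2 = 384.

384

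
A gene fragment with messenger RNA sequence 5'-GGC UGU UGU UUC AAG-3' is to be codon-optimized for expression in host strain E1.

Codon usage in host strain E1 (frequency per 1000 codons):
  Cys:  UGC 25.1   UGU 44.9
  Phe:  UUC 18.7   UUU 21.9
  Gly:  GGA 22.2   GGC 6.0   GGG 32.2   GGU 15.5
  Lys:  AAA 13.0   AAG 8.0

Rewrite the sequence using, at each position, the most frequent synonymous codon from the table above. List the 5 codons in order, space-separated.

Codon 1 (Gly): best is GGG at 32.2.
Codon 2 (Cys): best is UGU at 44.9.
Codon 3 (Cys): best is UGU at 44.9.
Codon 4 (Phe): best is UUU at 21.9.
Codon 5 (Lys): best is AAA at 13.0.

GGG UGU UGU UUU AAA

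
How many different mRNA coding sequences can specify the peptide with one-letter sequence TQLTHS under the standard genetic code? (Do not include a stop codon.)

2304

Thr: 4 codons.
Gln: 2 codons.
Leu: 6 codons.
Thr: 4 codons.
His: 2 codons.
Ser: 6 codons.
4 × 2 × 6 × 4 × 2 × 6 = 2304.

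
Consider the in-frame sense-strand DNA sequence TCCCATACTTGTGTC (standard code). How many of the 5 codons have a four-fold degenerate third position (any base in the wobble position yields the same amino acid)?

3

Codon 1 TCC (Ser): third position 4-fold.
Codon 2 CAT (His): third position 2-fold.
Codon 3 ACT (Thr): third position 4-fold.
Codon 4 TGT (Cys): third position 2-fold.
Codon 5 GTC (Val): third position 4-fold.
Four-fold degenerate third positions: 3.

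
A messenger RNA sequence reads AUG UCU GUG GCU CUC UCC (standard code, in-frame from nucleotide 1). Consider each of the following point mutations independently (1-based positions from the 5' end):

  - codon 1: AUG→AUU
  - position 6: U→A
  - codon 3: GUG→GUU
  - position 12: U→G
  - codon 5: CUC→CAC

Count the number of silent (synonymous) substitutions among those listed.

Codon 1: AUG (Met) → AUU (Ile) — missense.
Codon 2: UCU (Ser) → UCA (Ser) — synonymous.
Codon 3: GUG (Val) → GUU (Val) — synonymous.
Codon 4: GCU (Ala) → GCG (Ala) — synonymous.
Codon 5: CUC (Leu) → CAC (His) — missense.
Synonymous: 3 of 5.

3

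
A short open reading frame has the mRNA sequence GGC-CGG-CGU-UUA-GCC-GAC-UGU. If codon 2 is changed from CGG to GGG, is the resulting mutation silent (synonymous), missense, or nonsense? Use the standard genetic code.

missense

Position 4 falls in codon 2: CGG → Arg.
After the substitution the codon is GGG → Gly.
Arg ≠ Gly, so this is a missense mutation.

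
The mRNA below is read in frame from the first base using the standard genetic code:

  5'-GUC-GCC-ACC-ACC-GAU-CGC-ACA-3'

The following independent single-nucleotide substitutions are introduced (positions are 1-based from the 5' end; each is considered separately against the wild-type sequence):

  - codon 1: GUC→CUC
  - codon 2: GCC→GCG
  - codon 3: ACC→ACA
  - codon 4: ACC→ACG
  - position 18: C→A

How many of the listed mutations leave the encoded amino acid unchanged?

Codon 1: GUC (Val) → CUC (Leu) — missense.
Codon 2: GCC (Ala) → GCG (Ala) — synonymous.
Codon 3: ACC (Thr) → ACA (Thr) — synonymous.
Codon 4: ACC (Thr) → ACG (Thr) — synonymous.
Codon 6: CGC (Arg) → CGA (Arg) — synonymous.
Synonymous: 4 of 5.

4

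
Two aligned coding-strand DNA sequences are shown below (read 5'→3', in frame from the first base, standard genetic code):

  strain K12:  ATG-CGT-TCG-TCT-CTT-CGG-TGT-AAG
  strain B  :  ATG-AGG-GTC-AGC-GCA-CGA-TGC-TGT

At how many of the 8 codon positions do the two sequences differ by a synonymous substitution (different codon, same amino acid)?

4

Codon 1: ATG Met / ATG Met — identical.
Codon 2: CGT Arg / AGG Arg — synonymous.
Codon 3: TCG Ser / GTC Val — nonsynonymous.
Codon 4: TCT Ser / AGC Ser — synonymous.
Codon 5: CTT Leu / GCA Ala — nonsynonymous.
Codon 6: CGG Arg / CGA Arg — synonymous.
Codon 7: TGT Cys / TGC Cys — synonymous.
Codon 8: AAG Lys / TGT Cys — nonsynonymous.
Synonymous differences: 4.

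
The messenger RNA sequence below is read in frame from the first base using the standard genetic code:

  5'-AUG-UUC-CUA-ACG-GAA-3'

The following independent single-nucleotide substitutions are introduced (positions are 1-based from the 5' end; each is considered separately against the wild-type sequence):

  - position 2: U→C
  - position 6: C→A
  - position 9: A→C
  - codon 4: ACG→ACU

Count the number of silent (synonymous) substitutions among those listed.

Codon 1: AUG (Met) → ACG (Thr) — missense.
Codon 2: UUC (Phe) → UUA (Leu) — missense.
Codon 3: CUA (Leu) → CUC (Leu) — synonymous.
Codon 4: ACG (Thr) → ACU (Thr) — synonymous.
Synonymous: 2 of 4.

2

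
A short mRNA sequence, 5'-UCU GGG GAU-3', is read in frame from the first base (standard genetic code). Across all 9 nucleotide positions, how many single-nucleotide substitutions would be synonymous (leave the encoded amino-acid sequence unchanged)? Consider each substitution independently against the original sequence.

Codon 1 (UCU, Ser): 3 synonymous substitutions.
Codon 2 (GGG, Gly): 3 synonymous substitutions.
Codon 3 (GAU, Asp): 1 synonymous substitution.
Total: 3 + 3 + 1 = 7.

7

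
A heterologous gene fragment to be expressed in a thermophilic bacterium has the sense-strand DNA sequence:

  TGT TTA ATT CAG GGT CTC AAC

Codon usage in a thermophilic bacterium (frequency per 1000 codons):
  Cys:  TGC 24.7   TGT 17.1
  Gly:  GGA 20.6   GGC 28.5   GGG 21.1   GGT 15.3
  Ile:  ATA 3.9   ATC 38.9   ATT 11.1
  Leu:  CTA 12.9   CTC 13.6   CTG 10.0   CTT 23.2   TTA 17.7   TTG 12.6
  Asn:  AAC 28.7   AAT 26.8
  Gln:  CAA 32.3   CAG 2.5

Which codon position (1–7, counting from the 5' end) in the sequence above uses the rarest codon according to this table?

Codon 1 TGT (Cys): 17.1 per 1000.
Codon 2 TTA (Leu): 17.7 per 1000.
Codon 3 ATT (Ile): 11.1 per 1000.
Codon 4 CAG (Gln): 2.5 per 1000.
Codon 5 GGT (Gly): 15.3 per 1000.
Codon 6 CTC (Leu): 13.6 per 1000.
Codon 7 AAC (Asn): 28.7 per 1000.
Lowest frequency is 2.5 at codon 4.

4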